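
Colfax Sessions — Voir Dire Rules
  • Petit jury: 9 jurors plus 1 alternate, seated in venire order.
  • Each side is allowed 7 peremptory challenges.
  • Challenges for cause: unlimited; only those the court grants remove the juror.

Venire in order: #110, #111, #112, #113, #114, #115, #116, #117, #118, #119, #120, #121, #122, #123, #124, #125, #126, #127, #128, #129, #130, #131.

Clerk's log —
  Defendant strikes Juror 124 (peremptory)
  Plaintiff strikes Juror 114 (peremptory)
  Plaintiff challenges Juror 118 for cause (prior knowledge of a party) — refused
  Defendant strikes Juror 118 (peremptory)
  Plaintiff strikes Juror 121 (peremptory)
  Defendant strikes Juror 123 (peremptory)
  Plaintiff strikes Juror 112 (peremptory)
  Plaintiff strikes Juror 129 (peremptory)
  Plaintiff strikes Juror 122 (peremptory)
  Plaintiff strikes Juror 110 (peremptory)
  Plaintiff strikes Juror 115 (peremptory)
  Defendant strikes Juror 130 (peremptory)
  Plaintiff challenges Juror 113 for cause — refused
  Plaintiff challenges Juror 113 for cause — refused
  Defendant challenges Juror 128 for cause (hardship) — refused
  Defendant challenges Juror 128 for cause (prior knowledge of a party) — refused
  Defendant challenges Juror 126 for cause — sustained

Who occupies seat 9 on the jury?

128

Removed: #110, #112, #114, #115, #118, #121, #122, #123, #124, #126, #129, #130. (#113, #128 stay — for-cause denied.)
Seating in order: seats 1–9 → #111, #113, #116, #117, #119, #120, #125, #127, #128; alternates → #131.
So seat 9 is #128.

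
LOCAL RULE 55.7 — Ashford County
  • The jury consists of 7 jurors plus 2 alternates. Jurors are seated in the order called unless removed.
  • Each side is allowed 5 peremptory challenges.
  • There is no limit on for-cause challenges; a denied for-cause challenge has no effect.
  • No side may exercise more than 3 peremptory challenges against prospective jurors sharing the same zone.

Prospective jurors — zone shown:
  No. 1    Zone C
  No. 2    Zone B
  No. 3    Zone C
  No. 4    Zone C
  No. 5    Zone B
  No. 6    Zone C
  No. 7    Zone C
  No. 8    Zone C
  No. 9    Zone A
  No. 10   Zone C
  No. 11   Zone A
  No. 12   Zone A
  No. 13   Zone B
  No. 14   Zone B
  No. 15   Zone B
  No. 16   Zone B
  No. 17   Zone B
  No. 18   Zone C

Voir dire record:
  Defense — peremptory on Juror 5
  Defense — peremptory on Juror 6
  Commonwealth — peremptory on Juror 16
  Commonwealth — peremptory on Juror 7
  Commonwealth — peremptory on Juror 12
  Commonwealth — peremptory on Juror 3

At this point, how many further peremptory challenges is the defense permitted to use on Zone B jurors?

Defense peremptories so far: #5, #6 — 2 of 5 used, 3 left overall.
Against Zone B: #5 — 1 used; per-zone cap 3 leaves 2.
Binding limit: min(3, 2) = 2.

2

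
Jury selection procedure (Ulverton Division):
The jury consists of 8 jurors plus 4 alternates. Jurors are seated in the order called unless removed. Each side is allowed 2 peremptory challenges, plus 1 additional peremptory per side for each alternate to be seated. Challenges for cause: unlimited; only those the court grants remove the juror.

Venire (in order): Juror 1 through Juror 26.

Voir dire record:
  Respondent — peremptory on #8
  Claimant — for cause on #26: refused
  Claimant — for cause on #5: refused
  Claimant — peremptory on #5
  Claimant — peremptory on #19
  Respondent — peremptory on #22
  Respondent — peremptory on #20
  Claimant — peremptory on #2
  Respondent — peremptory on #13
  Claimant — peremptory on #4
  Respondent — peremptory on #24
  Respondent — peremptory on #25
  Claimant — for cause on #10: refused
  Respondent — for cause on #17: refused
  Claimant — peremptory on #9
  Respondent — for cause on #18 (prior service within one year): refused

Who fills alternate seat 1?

Removed: #2, #4, #5, #8, #9, #13, #19, #20, #22, #24, #25. (#10, #17, #18, #26 stay — for-cause denied.)
Seating in order: seats 1–8 → #1, #3, #6, #7, #10, #11, #12, #14; alternates → #15, #16, #17, #18.
So alternate 1 is #15.

15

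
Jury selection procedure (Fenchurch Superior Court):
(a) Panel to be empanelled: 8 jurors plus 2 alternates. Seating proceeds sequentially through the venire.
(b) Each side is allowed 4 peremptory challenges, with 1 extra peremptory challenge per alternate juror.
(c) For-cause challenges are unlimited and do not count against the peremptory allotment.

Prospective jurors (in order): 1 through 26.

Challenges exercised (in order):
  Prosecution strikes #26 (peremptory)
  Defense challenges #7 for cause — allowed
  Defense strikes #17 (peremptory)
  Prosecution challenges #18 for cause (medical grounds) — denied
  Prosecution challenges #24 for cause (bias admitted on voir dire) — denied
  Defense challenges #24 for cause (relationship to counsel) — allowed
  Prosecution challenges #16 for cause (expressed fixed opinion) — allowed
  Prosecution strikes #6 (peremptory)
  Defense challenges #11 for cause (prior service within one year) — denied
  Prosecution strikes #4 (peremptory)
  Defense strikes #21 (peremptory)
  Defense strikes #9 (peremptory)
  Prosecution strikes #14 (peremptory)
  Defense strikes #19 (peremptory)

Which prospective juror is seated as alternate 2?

15

Removed: #4, #6, #7, #9, #14, #16, #17, #19, #21, #24, #26. (#11, #18 stay — for-cause denied.)
Seating in order: seats 1–8 → #1, #2, #3, #5, #8, #10, #11, #12; alternates → #13, #15.
So alternate 2 is #15.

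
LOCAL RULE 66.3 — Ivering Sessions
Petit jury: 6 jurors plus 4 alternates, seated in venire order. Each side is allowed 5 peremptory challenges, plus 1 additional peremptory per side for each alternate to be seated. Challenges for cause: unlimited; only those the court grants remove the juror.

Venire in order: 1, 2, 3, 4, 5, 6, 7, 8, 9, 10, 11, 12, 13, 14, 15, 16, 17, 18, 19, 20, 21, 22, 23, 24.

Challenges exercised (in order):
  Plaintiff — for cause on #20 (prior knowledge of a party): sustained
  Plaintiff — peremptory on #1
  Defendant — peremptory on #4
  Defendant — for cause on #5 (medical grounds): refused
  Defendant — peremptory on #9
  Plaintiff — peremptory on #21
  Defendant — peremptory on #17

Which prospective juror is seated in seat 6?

Removed: #1, #4, #9, #17, #20, #21. (#5 stays — for-cause denied.)
Seating in order: seats 1–6 → #2, #3, #5, #6, #7, #8; alternates → #10, #11, #12, #13.
So seat 6 is #8.

8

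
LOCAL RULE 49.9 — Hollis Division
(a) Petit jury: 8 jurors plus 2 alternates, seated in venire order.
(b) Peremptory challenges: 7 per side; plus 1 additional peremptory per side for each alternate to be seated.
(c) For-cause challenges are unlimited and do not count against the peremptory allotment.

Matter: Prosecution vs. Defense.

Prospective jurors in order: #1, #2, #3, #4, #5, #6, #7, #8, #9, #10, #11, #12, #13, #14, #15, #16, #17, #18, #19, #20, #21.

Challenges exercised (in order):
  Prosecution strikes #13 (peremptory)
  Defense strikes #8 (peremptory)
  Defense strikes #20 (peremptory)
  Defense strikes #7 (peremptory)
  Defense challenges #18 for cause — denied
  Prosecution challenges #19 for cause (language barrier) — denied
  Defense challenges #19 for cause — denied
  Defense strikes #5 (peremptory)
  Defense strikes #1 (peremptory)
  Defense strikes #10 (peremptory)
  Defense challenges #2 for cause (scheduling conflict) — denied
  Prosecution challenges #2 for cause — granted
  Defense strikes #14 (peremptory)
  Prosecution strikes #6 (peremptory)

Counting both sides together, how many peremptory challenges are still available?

9

Prosecution allotment: 7 base + 1 × 2 alternates = 9. Defense allotment: 7 base + 1 × 2 alternates = 9.
Prosecution peremptories used: #13, #6 — 2 (for-cause on #19, #2 don't count).
Defense peremptories used: #8, #20, #7, #5, #1, #10, #14 — 7 (for-cause on #18, #19, #2 don't count).
Remaining: (9 − 2) + (9 − 7) = 9.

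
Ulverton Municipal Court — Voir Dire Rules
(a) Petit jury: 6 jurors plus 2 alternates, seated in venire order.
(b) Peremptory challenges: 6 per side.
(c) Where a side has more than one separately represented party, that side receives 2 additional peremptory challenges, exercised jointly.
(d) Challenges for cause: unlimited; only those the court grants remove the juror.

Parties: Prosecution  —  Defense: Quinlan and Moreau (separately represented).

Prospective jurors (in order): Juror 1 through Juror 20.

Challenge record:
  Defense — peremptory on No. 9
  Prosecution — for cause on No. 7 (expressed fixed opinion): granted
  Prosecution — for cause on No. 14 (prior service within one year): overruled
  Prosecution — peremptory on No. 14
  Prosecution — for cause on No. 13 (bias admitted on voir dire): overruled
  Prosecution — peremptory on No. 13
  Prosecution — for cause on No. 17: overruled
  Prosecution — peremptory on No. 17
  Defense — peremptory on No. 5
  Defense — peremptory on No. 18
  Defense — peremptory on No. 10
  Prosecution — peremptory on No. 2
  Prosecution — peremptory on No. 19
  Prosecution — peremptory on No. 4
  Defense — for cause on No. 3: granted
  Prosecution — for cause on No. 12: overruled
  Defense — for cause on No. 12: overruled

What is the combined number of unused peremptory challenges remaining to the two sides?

4

Prosecution allotment: 6. Defense allotment: 6 base + 2 multi-party = 8.
Prosecution peremptories used: #14, #13, #17, #2, #19, #4 — 6 (for-cause on #7, #14, #13, #17, #12 don't count).
Defense peremptories used: #9, #5, #18, #10 — 4 (for-cause on #3, #12 don't count).
Remaining: (6 − 6) + (8 − 4) = 4.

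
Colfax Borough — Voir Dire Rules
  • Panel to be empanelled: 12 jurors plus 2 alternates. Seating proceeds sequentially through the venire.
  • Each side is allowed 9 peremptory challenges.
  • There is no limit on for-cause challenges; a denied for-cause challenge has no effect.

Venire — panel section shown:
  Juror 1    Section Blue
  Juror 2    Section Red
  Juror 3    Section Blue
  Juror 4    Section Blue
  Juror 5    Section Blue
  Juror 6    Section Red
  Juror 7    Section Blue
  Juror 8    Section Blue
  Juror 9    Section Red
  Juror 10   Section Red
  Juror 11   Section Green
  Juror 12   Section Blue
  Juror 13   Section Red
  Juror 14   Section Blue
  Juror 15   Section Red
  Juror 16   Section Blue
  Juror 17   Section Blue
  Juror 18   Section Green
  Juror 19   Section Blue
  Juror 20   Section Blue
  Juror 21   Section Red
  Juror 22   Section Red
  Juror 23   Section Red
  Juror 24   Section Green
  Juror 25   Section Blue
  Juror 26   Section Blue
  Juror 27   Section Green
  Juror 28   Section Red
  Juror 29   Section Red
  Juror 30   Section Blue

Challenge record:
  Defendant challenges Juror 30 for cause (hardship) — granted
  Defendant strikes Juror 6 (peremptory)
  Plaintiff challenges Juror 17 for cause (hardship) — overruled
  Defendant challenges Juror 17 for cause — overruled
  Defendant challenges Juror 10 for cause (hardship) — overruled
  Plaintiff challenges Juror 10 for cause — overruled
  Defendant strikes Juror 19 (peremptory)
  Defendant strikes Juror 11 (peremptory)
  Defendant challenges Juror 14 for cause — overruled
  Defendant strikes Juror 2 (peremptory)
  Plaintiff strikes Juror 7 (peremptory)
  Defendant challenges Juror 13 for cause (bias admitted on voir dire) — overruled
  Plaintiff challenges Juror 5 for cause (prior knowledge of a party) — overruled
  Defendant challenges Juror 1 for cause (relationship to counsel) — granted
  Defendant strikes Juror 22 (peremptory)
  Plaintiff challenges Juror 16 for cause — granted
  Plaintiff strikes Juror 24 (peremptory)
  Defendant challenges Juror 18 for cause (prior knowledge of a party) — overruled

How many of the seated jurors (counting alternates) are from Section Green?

Removed: #1, #2, #6, #7, #11, #16, #19, #22, #24, #30.
Seated (14 incl. alternates): #3, #4, #5, #8, #9, #10, #12, #13, #14, #15, #17, #18, #20, #21.
Of those, in Section Green: #18 → 1.

1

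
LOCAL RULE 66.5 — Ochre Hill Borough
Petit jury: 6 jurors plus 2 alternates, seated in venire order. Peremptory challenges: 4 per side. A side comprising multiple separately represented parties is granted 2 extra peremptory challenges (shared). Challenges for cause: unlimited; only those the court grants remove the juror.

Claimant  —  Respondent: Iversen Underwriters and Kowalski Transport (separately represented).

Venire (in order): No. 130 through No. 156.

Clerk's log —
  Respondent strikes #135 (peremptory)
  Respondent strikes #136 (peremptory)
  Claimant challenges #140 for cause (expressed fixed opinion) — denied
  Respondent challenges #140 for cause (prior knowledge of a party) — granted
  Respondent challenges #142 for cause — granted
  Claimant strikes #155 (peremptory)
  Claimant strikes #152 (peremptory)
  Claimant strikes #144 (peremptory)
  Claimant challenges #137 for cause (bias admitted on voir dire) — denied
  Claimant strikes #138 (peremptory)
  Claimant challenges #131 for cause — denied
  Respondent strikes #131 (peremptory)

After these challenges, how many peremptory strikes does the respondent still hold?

Respondent allotment: 4 base + 2 multi-party = 6.
Respondent peremptories used: #135, #136, #131 — 3 (for-cause on #140, #142 don't count).
Remaining: 6 − 3 = 3.

3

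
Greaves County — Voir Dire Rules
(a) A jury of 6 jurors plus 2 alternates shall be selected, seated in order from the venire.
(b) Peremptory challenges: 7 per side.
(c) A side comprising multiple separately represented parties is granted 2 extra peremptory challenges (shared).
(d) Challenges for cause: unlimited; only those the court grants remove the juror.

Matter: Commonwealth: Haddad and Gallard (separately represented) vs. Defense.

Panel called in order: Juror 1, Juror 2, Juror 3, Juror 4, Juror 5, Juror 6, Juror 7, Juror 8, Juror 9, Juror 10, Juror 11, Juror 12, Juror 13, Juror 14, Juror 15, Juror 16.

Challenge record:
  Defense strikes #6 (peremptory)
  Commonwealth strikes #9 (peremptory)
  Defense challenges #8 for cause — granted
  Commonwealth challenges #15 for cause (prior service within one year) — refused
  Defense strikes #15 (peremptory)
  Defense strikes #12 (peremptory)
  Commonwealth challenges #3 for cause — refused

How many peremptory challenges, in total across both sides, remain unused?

Commonwealth allotment: 7 base + 2 multi-party = 9. Defense allotment: 7.
Commonwealth peremptories used: #9 — 1 (for-cause on #15, #3 don't count).
Defense peremptories used: #6, #15, #12 — 3 (the for-cause on #8 doesn't count).
Remaining: (9 − 1) + (7 − 3) = 12.

12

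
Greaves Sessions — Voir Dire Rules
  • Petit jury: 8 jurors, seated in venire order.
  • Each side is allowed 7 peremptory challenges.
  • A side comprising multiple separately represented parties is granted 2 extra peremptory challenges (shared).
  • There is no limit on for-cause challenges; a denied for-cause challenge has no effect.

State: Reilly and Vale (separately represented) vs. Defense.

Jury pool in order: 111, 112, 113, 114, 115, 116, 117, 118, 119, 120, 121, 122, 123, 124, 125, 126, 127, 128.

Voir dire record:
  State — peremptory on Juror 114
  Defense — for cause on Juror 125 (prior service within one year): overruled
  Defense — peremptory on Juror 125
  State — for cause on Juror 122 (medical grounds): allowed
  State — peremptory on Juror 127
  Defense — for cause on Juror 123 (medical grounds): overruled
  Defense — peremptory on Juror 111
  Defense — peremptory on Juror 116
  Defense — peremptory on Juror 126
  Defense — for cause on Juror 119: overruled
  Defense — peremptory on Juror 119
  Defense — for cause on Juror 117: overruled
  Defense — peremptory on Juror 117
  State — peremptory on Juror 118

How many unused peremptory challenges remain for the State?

6

State allotment: 7 base + 2 multi-party = 9.
State peremptories used: #114, #127, #118 — 3 (the for-cause on #122 doesn't count).
Remaining: 9 − 3 = 6.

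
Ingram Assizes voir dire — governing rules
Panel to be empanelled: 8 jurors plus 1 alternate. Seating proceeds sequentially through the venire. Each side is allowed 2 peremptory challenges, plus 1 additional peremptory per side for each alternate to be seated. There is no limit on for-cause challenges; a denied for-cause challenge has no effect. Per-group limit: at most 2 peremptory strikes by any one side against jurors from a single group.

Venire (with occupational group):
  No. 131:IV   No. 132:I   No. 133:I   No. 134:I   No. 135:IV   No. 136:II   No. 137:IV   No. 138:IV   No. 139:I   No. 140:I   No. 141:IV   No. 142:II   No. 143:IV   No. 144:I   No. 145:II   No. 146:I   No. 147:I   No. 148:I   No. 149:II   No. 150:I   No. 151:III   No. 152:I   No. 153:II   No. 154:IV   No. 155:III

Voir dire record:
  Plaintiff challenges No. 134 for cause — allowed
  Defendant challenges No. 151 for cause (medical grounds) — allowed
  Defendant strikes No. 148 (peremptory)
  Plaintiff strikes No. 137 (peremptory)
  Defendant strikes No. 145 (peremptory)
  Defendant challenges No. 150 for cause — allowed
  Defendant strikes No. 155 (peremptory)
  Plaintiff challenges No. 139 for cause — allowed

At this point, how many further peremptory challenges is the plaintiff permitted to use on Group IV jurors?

1

Plaintiff peremptories so far: #137 — 1 of 3 used, 2 left overall.
Against Group IV: #137 — 1 used; per-group cap 2 leaves 1.
Binding limit: min(2, 1) = 1.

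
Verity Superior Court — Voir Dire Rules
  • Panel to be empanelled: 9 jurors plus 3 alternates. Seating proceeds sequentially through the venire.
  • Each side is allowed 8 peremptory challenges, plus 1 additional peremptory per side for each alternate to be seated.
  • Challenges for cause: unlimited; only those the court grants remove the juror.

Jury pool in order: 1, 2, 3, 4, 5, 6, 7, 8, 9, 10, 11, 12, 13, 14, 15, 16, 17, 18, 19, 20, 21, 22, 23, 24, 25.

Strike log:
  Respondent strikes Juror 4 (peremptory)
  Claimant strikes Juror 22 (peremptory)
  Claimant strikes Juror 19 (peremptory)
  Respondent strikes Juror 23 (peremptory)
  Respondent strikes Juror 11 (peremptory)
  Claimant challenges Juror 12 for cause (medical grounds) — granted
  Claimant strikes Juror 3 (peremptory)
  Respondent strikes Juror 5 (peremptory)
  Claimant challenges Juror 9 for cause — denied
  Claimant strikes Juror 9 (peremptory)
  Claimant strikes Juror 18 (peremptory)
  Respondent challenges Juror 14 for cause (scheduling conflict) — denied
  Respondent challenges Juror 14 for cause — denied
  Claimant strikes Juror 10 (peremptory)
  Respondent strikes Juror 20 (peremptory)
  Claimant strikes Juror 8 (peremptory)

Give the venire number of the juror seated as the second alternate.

Removed: #3, #4, #5, #8, #9, #10, #11, #12, #18, #19, #20, #22, #23. (#14 stays — for-cause denied.)
Seating in order: seats 1–9 → #1, #2, #6, #7, #13, #14, #15, #16, #17; alternates → #21, #24, #25.
So alternate 2 is #24.

24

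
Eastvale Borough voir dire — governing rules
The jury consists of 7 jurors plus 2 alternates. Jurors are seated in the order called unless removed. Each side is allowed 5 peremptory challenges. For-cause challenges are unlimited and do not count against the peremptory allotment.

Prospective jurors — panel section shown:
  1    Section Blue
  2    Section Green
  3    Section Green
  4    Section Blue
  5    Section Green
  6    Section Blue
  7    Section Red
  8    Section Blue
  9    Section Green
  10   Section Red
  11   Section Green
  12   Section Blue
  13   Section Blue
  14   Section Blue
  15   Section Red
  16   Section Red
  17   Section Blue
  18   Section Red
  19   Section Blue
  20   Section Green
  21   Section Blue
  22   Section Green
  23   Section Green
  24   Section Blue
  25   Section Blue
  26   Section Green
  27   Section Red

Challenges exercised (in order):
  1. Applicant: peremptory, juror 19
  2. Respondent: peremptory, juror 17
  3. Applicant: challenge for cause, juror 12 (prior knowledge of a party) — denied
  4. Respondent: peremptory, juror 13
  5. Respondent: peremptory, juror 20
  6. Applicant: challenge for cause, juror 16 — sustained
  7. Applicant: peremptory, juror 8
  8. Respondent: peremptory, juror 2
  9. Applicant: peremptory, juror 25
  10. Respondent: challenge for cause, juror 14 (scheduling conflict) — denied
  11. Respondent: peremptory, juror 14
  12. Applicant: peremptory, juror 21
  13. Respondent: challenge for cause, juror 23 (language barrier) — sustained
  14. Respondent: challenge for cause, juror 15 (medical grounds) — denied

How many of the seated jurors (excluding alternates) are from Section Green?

Removed: #2, #8, #13, #14, #16, #17, #19, #20, #21, #23, #25.
Seated jurors 1–7: #1, #3, #4, #5, #6, #7, #9 (alternates #10, #11 not counted).
Of those, in Section Green: #3, #5, #9 → 3.

3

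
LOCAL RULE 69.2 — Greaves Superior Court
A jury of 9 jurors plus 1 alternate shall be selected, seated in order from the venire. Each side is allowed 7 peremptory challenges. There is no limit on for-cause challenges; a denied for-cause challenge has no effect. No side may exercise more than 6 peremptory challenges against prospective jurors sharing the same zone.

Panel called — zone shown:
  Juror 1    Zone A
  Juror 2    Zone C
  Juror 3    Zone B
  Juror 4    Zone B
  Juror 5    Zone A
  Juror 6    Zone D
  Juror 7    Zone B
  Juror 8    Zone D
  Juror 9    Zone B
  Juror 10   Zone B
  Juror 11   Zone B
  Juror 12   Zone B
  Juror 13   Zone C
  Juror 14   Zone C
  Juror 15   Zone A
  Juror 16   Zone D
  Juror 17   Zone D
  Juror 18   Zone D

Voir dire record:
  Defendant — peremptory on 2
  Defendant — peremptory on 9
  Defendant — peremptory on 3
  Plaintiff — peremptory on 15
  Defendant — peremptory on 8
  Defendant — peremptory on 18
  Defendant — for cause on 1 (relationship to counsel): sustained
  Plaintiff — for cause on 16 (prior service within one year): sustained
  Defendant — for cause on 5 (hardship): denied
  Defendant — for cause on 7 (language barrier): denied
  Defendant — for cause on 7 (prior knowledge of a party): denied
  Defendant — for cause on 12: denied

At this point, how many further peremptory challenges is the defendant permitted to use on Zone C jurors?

2

Defendant peremptories so far: #2, #9, #3, #8, #18 — 5 of 7 used, 2 left overall.
Against Zone C: #2 — 1 used; per-zone cap 6 leaves 5.
Binding limit: min(2, 5) = 2.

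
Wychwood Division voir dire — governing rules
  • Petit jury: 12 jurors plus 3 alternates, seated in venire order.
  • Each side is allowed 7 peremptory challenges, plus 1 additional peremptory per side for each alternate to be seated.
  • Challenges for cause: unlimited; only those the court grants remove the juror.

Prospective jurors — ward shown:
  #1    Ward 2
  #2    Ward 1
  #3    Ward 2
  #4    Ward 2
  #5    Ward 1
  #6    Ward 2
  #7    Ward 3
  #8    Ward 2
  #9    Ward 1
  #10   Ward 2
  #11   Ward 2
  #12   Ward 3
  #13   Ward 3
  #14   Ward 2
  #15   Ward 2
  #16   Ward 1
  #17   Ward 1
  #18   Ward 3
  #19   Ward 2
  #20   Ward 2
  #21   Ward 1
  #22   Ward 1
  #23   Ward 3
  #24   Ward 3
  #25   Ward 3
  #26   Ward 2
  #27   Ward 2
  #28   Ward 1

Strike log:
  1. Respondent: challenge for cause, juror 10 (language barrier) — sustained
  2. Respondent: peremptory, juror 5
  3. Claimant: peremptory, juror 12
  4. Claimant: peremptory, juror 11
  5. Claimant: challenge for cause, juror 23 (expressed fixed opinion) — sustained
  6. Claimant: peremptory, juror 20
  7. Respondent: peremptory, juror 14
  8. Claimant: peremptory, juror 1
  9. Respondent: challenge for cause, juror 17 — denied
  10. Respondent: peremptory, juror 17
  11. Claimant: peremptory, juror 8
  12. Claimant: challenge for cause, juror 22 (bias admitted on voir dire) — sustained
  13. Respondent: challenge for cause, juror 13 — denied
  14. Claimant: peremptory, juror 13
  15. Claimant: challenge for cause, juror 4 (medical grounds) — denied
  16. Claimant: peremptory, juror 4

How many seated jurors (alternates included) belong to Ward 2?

6

Removed: #1, #4, #5, #8, #10, #11, #12, #13, #14, #17, #20, #22, #23.
Seated (15 incl. alternates): #2, #3, #6, #7, #9, #15, #16, #18, #19, #21, #24, #25, #26, #27, #28.
Of those, in Ward 2: #3, #6, #15, #19, #26, #27 → 6.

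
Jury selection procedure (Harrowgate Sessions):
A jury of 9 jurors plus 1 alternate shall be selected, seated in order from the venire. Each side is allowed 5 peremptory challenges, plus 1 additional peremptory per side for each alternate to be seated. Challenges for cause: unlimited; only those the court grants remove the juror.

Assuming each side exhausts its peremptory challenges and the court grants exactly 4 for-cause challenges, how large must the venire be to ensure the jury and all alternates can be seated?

26

Seats to fill: 9 + 1 alternates = 10.
Peremptories: 5 + 1×1 = 6 per side × 2 sides = 12.
For-cause removals: 4.
Minimum venire: 10 + 12 + 4 = 26.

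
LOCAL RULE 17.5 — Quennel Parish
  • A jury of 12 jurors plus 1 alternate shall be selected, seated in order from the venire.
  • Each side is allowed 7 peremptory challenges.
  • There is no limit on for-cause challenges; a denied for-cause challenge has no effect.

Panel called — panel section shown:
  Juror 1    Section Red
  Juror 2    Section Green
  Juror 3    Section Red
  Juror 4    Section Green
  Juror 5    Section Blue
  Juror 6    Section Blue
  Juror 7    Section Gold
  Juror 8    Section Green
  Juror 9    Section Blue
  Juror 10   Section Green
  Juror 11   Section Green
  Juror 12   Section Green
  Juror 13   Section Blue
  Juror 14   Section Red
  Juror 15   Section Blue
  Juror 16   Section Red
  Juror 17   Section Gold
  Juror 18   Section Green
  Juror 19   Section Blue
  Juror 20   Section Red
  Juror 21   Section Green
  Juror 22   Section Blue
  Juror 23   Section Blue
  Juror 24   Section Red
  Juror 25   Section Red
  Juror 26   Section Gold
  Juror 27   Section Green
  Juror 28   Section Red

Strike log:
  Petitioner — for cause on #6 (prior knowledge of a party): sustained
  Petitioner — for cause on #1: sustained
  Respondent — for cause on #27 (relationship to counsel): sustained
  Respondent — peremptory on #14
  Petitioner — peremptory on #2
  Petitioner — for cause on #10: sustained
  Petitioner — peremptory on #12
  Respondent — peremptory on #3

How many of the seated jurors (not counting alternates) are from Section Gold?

2

Removed: #1, #2, #3, #6, #10, #12, #14, #27.
Seated jurors 1–12: #4, #5, #7, #8, #9, #11, #13, #15, #16, #17, #18, #19 (alternates #20 not counted).
Of those, in Section Gold: #7, #17 → 2.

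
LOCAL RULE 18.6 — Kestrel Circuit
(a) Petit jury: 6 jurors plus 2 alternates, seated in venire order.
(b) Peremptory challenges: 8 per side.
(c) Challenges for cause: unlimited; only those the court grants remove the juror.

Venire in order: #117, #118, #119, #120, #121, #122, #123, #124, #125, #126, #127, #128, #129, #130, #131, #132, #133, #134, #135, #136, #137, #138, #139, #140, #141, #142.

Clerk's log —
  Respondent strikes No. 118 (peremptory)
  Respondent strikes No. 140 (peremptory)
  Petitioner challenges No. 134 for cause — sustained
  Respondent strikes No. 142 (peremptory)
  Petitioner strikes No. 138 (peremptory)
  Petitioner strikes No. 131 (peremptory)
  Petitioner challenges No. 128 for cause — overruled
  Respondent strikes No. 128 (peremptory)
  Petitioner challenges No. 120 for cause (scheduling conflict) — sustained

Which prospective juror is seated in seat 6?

Removed: #118, #120, #128, #131, #134, #138, #140, #142.
Seating in order: seats 1–6 → #117, #119, #121, #122, #123, #124; alternates → #125, #126.
So seat 6 is #124.

124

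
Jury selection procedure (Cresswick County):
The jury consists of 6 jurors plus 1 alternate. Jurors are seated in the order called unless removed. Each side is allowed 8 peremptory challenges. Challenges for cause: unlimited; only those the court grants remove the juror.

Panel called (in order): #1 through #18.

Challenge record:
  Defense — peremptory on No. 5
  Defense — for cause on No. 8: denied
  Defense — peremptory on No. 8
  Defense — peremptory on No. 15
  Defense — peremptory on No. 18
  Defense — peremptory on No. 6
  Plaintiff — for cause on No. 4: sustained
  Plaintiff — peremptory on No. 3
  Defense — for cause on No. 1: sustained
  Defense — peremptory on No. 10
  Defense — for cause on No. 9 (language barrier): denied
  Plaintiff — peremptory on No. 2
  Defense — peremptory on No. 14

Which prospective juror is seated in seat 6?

16

Removed: #1, #2, #3, #4, #5, #6, #8, #10, #14, #15, #18. (#9 stays — for-cause denied.)
Seating in order: seats 1–6 → #7, #9, #11, #12, #13, #16; alternates → #17.
So seat 6 is #16.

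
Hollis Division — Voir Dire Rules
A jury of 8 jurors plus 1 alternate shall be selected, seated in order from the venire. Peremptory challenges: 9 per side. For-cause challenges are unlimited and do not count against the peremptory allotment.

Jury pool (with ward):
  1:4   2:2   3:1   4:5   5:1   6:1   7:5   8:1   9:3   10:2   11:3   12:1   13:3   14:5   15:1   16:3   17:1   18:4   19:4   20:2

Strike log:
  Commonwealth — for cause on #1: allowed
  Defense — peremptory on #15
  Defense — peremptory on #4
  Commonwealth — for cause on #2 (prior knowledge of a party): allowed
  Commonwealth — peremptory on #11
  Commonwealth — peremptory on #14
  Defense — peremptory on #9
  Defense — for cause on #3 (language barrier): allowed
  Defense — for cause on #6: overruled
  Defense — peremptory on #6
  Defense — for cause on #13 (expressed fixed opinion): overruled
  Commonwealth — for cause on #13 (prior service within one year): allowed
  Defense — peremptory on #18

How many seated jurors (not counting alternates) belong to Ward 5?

1

Removed: #1, #2, #3, #4, #6, #9, #11, #13, #14, #15, #18.
Seated jurors 1–8: #5, #7, #8, #10, #12, #16, #17, #19 (alternates #20 not counted).
Of those, in Ward 5: #7 → 1.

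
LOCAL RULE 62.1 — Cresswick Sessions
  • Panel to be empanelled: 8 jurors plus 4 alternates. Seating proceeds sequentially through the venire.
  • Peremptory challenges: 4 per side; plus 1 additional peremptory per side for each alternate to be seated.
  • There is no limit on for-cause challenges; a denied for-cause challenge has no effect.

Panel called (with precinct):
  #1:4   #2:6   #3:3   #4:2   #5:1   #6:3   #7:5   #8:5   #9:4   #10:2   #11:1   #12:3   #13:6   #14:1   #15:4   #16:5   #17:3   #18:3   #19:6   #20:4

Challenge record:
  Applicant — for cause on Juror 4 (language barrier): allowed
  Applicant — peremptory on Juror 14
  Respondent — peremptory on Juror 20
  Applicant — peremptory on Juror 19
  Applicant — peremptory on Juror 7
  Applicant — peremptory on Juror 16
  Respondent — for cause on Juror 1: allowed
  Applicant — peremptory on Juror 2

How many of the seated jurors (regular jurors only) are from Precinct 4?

1

Removed: #1, #2, #4, #7, #14, #16, #19, #20.
Seated jurors 1–8: #3, #5, #6, #8, #9, #10, #11, #12 (alternates #13, #15, #17, #18 not counted).
Of those, in Precinct 4: #9 → 1.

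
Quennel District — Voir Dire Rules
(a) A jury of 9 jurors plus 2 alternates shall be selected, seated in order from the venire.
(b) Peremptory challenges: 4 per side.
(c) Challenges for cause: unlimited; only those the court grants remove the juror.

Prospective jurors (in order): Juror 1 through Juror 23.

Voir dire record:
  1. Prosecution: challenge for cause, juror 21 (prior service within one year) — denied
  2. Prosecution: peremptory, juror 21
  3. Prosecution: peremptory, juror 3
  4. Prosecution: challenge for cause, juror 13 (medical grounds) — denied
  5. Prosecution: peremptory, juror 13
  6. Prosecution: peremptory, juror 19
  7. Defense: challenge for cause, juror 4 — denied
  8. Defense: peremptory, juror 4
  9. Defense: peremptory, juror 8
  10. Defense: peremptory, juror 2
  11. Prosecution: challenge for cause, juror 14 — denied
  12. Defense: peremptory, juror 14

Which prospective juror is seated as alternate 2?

17

Removed: #2, #3, #4, #8, #13, #14, #19, #21.
Seating in order: seats 1–9 → #1, #5, #6, #7, #9, #10, #11, #12, #15; alternates → #16, #17.
So alternate 2 is #17.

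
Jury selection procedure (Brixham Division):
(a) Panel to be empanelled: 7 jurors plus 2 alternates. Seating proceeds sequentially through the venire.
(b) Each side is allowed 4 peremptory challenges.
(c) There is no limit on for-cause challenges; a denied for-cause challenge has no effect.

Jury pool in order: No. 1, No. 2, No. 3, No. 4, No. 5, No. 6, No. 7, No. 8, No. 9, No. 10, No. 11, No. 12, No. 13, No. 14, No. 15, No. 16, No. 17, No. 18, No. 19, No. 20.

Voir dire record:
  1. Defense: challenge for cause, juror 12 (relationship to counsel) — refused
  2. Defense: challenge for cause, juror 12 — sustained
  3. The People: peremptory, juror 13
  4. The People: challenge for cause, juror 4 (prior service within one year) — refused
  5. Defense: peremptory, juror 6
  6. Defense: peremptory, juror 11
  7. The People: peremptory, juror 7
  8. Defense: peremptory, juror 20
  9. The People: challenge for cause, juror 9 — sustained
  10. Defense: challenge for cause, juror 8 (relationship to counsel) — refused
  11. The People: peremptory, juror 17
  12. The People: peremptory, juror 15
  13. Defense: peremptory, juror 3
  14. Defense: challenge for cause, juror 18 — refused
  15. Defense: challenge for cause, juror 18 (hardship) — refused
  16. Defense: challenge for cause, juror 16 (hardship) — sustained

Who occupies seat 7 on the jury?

14

Removed: #3, #6, #7, #9, #11, #12, #13, #15, #16, #17, #20. (#4, #8, #18 stay — for-cause denied.)
Seating in order: seats 1–7 → #1, #2, #4, #5, #8, #10, #14; alternates → #18, #19.
So seat 7 is #14.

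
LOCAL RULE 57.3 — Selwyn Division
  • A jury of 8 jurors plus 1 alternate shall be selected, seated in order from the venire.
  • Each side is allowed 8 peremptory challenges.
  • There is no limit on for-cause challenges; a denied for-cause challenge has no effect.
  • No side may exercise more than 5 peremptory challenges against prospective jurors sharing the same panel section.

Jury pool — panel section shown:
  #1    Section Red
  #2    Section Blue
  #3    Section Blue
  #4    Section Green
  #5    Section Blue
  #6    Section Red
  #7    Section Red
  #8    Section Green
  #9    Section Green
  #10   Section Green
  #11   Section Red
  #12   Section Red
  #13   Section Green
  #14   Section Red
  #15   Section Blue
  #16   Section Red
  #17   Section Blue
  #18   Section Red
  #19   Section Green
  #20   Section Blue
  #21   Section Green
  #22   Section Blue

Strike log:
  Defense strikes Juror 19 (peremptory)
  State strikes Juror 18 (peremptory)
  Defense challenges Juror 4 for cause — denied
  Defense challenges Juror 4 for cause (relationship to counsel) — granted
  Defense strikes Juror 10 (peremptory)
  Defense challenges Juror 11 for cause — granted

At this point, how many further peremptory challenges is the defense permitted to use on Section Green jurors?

Defense peremptories so far: #19, #10 — 2 of 8 used, 6 left overall.
Against Section Green: #19, #10 — 2 used; per-section cap 5 leaves 3.
Binding limit: min(6, 3) = 3.

3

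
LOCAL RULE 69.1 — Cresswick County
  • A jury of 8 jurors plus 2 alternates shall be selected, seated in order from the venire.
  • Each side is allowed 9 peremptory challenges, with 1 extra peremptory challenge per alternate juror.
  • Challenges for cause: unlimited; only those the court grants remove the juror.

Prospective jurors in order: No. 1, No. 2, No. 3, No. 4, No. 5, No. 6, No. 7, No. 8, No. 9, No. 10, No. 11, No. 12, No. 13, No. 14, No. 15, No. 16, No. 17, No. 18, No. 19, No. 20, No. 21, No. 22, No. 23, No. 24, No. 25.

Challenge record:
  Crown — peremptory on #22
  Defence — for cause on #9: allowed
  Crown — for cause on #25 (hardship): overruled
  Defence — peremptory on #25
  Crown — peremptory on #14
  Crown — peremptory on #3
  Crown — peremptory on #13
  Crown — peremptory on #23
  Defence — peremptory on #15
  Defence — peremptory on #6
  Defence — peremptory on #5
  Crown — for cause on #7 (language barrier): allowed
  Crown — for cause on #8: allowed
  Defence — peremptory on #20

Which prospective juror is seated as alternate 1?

Removed: #3, #5, #6, #7, #8, #9, #13, #14, #15, #20, #22, #23, #25.
Seating in order: seats 1–8 → #1, #2, #4, #10, #11, #12, #16, #17; alternates → #18, #19.
So alternate 1 is #18.

18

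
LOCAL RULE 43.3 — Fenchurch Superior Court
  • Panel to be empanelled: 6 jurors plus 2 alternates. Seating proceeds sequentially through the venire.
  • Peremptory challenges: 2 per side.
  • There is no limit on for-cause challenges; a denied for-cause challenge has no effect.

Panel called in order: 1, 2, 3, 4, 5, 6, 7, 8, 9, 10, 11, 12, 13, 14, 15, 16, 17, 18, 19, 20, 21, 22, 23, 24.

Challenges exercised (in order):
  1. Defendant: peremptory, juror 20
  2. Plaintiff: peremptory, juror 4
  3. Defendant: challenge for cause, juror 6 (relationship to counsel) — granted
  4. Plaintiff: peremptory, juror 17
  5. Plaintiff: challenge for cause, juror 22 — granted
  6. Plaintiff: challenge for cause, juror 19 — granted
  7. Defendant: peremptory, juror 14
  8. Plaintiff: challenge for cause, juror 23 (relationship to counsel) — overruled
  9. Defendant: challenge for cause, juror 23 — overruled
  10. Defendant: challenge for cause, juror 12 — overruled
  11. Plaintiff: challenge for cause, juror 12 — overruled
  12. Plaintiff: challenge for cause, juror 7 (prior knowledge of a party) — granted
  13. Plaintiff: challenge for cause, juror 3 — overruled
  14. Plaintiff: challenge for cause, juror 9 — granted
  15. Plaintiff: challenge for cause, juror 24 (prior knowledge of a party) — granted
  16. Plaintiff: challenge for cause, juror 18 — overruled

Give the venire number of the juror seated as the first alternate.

Removed: #4, #6, #7, #9, #14, #17, #19, #20, #22, #24. (#3, #12, #18, #23 stay — for-cause denied.)
Filling seats in venire order through position 7: #1, #2, #3, #5, #8, #10, #11.
So alternate 1 is #11.

11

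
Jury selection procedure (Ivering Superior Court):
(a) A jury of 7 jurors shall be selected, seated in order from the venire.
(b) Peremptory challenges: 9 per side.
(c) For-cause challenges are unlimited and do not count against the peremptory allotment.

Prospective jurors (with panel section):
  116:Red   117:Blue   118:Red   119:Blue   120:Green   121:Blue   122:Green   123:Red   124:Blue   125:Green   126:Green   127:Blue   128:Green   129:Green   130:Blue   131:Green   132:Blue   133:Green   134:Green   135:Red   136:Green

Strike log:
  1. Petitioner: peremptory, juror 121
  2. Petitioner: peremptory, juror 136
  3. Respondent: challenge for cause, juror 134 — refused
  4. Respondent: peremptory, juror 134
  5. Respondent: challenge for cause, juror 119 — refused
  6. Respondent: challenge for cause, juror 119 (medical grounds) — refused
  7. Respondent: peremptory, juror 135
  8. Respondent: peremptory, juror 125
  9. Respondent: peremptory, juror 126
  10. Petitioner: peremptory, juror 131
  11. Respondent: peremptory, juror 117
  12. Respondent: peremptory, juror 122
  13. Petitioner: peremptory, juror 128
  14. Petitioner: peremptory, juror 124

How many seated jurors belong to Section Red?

3

Removed: #117, #121, #122, #124, #125, #126, #128, #131, #134, #135, #136.
Seated jurors 1–7: #116, #118, #119, #120, #123, #127, #129.
Of those, in Section Red: #116, #118, #123 → 3.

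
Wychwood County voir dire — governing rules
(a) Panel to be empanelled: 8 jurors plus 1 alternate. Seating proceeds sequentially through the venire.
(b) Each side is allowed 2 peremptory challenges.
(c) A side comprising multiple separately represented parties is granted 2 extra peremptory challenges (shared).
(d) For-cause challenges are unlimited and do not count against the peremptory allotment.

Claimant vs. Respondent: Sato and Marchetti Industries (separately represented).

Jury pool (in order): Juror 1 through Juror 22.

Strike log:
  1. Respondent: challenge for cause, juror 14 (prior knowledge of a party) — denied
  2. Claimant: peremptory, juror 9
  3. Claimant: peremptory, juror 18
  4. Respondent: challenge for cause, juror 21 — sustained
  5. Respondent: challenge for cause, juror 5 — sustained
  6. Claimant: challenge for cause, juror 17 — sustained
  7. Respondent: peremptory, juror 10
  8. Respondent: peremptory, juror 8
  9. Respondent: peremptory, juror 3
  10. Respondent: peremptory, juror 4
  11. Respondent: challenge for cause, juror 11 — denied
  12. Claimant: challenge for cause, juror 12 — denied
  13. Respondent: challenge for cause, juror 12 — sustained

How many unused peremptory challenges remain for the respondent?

Respondent allotment: 2 base + 2 multi-party = 4.
Respondent peremptories used: #10, #8, #3, #4 — 4 (for-cause on #14, #21, #5, #11, #12 don't count).
Remaining: 4 − 4 = 0.

0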